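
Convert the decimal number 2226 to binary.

Using repeated division by 2:
2226 ÷ 2 = 1113 remainder 0
1113 ÷ 2 = 556 remainder 1
556 ÷ 2 = 278 remainder 0
278 ÷ 2 = 139 remainder 0
139 ÷ 2 = 69 remainder 1
69 ÷ 2 = 34 remainder 1
34 ÷ 2 = 17 remainder 0
17 ÷ 2 = 8 remainder 1
8 ÷ 2 = 4 remainder 0
4 ÷ 2 = 2 remainder 0
2 ÷ 2 = 1 remainder 0
1 ÷ 2 = 0 remainder 1
Reading remainders bottom to top: 100010110010



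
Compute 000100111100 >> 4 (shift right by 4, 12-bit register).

Original: 000100111100 (decimal 316)
Shift right by 4 positions
Drop the 4 low bits; fill with zeros on the left
Result: 000000010011 (decimal 19)
Equivalent: 316 >> 4 = 316 ÷ 2^4 = 19



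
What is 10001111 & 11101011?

AND: 1 only when both bits are 1
  10001111
& 11101011
----------
  10001011
Decimal: 143 & 235 = 139



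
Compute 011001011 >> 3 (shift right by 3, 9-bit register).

Original: 011001011 (decimal 203)
Shift right by 3 positions
Drop the 3 low bits; fill with zeros on the left
Result: 000011001 (decimal 25)
Equivalent: 203 >> 3 = 203 ÷ 2^3 = 25



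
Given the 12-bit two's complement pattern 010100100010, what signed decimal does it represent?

Binary: 010100100010
Sign bit: 0 (non-negative)
Read directly as an unsigned value:
010100100010 = 1024 + 256 + 32 + 2 = 1314
Value: 1314



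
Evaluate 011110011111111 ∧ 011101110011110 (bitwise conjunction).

AND: 1 only when both bits are 1
  011110011111111
& 011101110011110
-----------------
  011100010011110
Decimal: 15615 & 15262 = 14494



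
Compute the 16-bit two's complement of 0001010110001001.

Original: 0001010110001001
Step 1 - Invert all bits: 1110101001110110
Step 2 - Add 1: 1110101001110111
Verification: 0001010110001001 + 1110101001110111 = 10000000000000000; discarding the end carry (carry out of the top bit) leaves the 16-bit value 0000000000000000, as required for x + (-x)



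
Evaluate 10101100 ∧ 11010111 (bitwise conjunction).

AND: 1 only when both bits are 1
  10101100
& 11010111
----------
  10000100
Decimal: 172 & 215 = 132



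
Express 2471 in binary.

Using repeated division by 2:
2471 ÷ 2 = 1235 remainder 1
1235 ÷ 2 = 617 remainder 1
617 ÷ 2 = 308 remainder 1
308 ÷ 2 = 154 remainder 0
154 ÷ 2 = 77 remainder 0
77 ÷ 2 = 38 remainder 1
38 ÷ 2 = 19 remainder 0
19 ÷ 2 = 9 remainder 1
9 ÷ 2 = 4 remainder 1
4 ÷ 2 = 2 remainder 0
2 ÷ 2 = 1 remainder 0
1 ÷ 2 = 0 remainder 1
Reading remainders bottom to top: 100110100111



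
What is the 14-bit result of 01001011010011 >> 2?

Original: 01001011010011 (decimal 4819)
Shift right by 2 positions
Drop the 2 low bits; fill with zeros on the left
Result: 00010010110100 (decimal 1204)
Equivalent: 4819 >> 2 = 4819 ÷ 2^2 = 1204



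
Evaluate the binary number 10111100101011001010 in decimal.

Sum of powers of 2 for each 1-bit:
2^1 + 2^3 + 2^6 + 2^7 + 2^9 + 2^11 + 2^14 + 2^15 + 2^16 + 2^17 + 2^19
= 2 + 8 + 64 + 128 + 512 + 2048 + 16384 + 32768 + 65536 + 131072 + 524288
= 772810



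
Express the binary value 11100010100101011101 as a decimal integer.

Sum of powers of 2 for each 1-bit:
2^0 + 2^2 + 2^3 + 2^4 + 2^6 + 2^8 + 2^11 + 2^13 + 2^17 + 2^18 + 2^19
= 1 + 4 + 8 + 16 + 64 + 256 + 2048 + 8192 + 131072 + 262144 + 524288
= 928093



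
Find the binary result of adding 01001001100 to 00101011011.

Add column by column from the right: bit + bit + carry-in; write the sum mod 2, carry 1 when the sum is 2 or 3.
carry:  00010110000
        01001001100
+       00101011011
-------------------
       001110100111
(the carry out of the leftmost column, 0, becomes the leading bit)
Decimal check:
  01001001100 = 512 + 64 + 8 + 4 = 588
  00101011011 = 256 + 64 + 16 + 8 + 2 + 1 = 347
  588 + 347 = 935, and 001110100111 = 512 + 256 + 128 + 32 + 4 + 2 + 1 = 935 ✓



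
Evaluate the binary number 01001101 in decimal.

Sum of powers of 2 for each 1-bit:
2^0 + 2^2 + 2^3 + 2^6
= 1 + 4 + 8 + 64
= 77



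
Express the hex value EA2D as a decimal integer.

Expand by place value (powers of 16):
Digit values: E = 14, A = 10, D = 13
EA2D = 14 × 16^3 + 10 × 16^2 + 2 × 16^1 + 13 × 16^0
= 14 × 4096 + 10 × 256 + 2 × 16 + 13 × 1
= 57344 + 2560 + 32 + 13
= 59949



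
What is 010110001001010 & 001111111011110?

AND: 1 only when both bits are 1
  010110001001010
& 001111111011110
-----------------
  000110001001010
Decimal: 11338 & 8158 = 3146



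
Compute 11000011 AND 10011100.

AND: 1 only when both bits are 1
  11000011
& 10011100
----------
  10000000
Decimal: 195 & 156 = 128



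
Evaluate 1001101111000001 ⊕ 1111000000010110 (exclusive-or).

XOR: 1 when bits differ
  1001101111000001
^ 1111000000010110
------------------
  0110101111010111
Decimal: 39873 ^ 61462 = 27607



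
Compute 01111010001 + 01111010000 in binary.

Add column by column from the right: bit + bit + carry-in; write the sum mod 2, carry 1 when the sum is 2 or 3.
carry:  11110100000
        01111010001
+       01111010000
-------------------
       011110100001
(the carry out of the leftmost column, 0, becomes the leading bit)
Decimal check:
  01111010001 = 512 + 256 + 128 + 64 + 16 + 1 = 977
  01111010000 = 512 + 256 + 128 + 64 + 16 = 976
  977 + 976 = 1953, and 011110100001 = 1024 + 512 + 256 + 128 + 32 + 1 = 1953 ✓



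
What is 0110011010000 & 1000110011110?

AND: 1 only when both bits are 1
  0110011010000
& 1000110011110
---------------
  0000010010000
Decimal: 3280 & 4510 = 144



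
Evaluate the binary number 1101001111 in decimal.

Sum of powers of 2 for each 1-bit:
2^0 + 2^1 + 2^2 + 2^3 + 2^6 + 2^8 + 2^9
= 1 + 2 + 4 + 8 + 64 + 256 + 512
= 847



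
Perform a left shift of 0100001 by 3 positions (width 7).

Original: 0100001 (decimal 33)
Shift left by 3 positions
Append 3 zeros on the right and drop the 3 high bits that overflow the 7-bit width
Result: 0001000 (decimal 8)
Equivalent: 33 << 3 = 33 × 2^3 = 264, truncated to 7 bits = 8



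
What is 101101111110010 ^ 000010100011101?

XOR: 1 when bits differ
  101101111110010
^ 000010100011101
-----------------
  101111011101111
Decimal: 23538 ^ 1309 = 24303



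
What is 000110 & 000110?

AND: 1 only when both bits are 1
  000110
& 000110
--------
  000110
Decimal: 6 & 6 = 6



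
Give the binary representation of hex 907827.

Convert each hex digit to 4 bits:
  9 = 1001
  0 = 0000
  7 = 0111
  8 = 1000
  2 = 0010
  7 = 0111
Concatenate: 100100000111100000100111



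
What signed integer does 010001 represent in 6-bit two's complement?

Binary: 010001
Sign bit: 0 (non-negative)
Read directly as an unsigned value:
010001 = 16 + 1 = 17
Value: 17



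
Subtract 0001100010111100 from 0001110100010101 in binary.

Method 1 - Direct subtraction (column by column from the right: bit − bit − borrow-in; if negative, add 2 and borrow 1 from the next column):
borrow: 0000000111110000
        0001110100010101
-       0001100010111100
------------------------
        0000010001011001

Method 2 - Add two's complement:
Two's complement of 0001100010111100: invert → 1110011101000011, add 1 → 1110011101000100
  0001110100010101
+ 1110011101000100
------------------
 10000010001011001  (end carry out of the top bit = 1)
Discarding the end carry: 0000010001011001
Decimal check:
  0001110100010101 = 4096 + 2048 + 1024 + 256 + 16 + 4 + 1 = 7445
  0001100010111100 = 4096 + 2048 + 128 + 32 + 16 + 8 + 4 = 6332
  7445 - 6332 = 1113, and 0000010001011001 = 1024 + 64 + 16 + 8 + 1 = 1113 ✓



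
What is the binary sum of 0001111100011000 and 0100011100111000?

Add column by column from the right: bit + bit + carry-in; write the sum mod 2, carry 1 when the sum is 2 or 3.
carry:  0011111001110000
        0001111100011000
+       0100011100111000
------------------------
       00110011001010000
(the carry out of the leftmost column, 0, becomes the leading bit)
Decimal check:
  0001111100011000 = 4096 + 2048 + 1024 + 512 + 256 + 16 + 8 = 7960
  0100011100111000 = 16384 + 1024 + 512 + 256 + 32 + 16 + 8 = 18232
  7960 + 18232 = 26192, and 00110011001010000 = 16384 + 8192 + 1024 + 512 + 64 + 16 = 26192 ✓



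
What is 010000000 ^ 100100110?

XOR: 1 when bits differ
  010000000
^ 100100110
-----------
  110100110
Decimal: 128 ^ 294 = 422



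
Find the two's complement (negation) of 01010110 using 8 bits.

Original: 01010110
Step 1 - Invert all bits: 10101001
Step 2 - Add 1: 10101010
Verification: 01010110 + 10101010 = 100000000; discarding the end carry (carry out of the top bit) leaves the 8-bit value 00000000, as required for x + (-x)



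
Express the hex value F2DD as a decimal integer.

Expand by place value (powers of 16):
Digit values: F = 15, D = 13
F2DD = 15 × 16^3 + 2 × 16^2 + 13 × 16^1 + 13 × 16^0
= 15 × 4096 + 2 × 256 + 13 × 16 + 13 × 1
= 61440 + 512 + 208 + 13
= 62173



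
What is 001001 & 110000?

AND: 1 only when both bits are 1
  001001
& 110000
--------
  000000
Decimal: 9 & 48 = 0



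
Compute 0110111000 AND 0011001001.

AND: 1 only when both bits are 1
  0110111000
& 0011001001
------------
  0010001000
Decimal: 440 & 201 = 136



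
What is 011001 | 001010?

OR: 1 when either bit is 1
  011001
| 001010
--------
  011011
Decimal: 25 | 10 = 27



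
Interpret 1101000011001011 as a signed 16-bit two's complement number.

Binary: 1101000011001011
Sign bit: 1 (negative)
Invert: 0010111100110100
Add 1:  0010111100110101
Magnitude: 0010111100110101 = 8192 + 2048 + 1024 + 512 + 256 + 32 + 16 + 4 + 1 = 12085
Value: -12085



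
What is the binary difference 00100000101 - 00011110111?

Method 1 - Direct subtraction (column by column from the right: bit − bit − borrow-in; if negative, add 2 and borrow 1 from the next column):
borrow: 00111111100
        00100000101
-       00011110111
-------------------
        00000001110

Method 2 - Add two's complement:
Two's complement of 00011110111: invert → 11100001000, add 1 → 11100001001
  00100000101
+ 11100001001
-------------
 100000001110  (end carry out of the top bit = 1)
Discarding the end carry: 00000001110
Decimal check:
  00100000101 = 256 + 4 + 1 = 261
  00011110111 = 128 + 64 + 32 + 16 + 4 + 2 + 1 = 247
  261 - 247 = 14, and 00000001110 = 8 + 4 + 2 = 14 ✓



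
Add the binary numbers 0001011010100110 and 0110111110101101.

Add column by column from the right: bit + bit + carry-in; write the sum mod 2, carry 1 when the sum is 2 or 3.
carry:  1111111101011000
        0001011010100110
+       0110111110101101
------------------------
       01000011001010011
(the carry out of the leftmost column, 0, becomes the leading bit)
Decimal check:
  0001011010100110 = 4096 + 1024 + 512 + 128 + 32 + 4 + 2 = 5798
  0110111110101101 = 16384 + 8192 + 2048 + 1024 + 512 + 256 + 128 + 32 + 8 + 4 + 1 = 28589
  5798 + 28589 = 34387, and 01000011001010011 = 32768 + 1024 + 512 + 64 + 16 + 2 + 1 = 34387 ✓



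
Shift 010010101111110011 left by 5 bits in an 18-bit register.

Original: 010010101111110011 (decimal 76787)
Shift left by 5 positions
Append 5 zeros on the right and drop the 5 high bits that overflow the 18-bit width
Result: 010111111001100000 (decimal 97888)
Equivalent: 76787 << 5 = 76787 × 2^5 = 2457184, truncated to 18 bits = 97888



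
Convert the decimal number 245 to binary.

Using repeated division by 2:
245 ÷ 2 = 122 remainder 1
122 ÷ 2 = 61 remainder 0
61 ÷ 2 = 30 remainder 1
30 ÷ 2 = 15 remainder 0
15 ÷ 2 = 7 remainder 1
7 ÷ 2 = 3 remainder 1
3 ÷ 2 = 1 remainder 1
1 ÷ 2 = 0 remainder 1
Reading remainders bottom to top: 11110101



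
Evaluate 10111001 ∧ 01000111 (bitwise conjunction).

AND: 1 only when both bits are 1
  10111001
& 01000111
----------
  00000001
Decimal: 185 & 71 = 1



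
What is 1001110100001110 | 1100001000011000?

OR: 1 when either bit is 1
  1001110100001110
| 1100001000011000
------------------
  1101111100011110
Decimal: 40206 | 49688 = 57118



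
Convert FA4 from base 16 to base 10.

Expand by place value (powers of 16):
Digit values: F = 15, A = 10
FA4 = 15 × 16^2 + 10 × 16^1 + 4 × 16^0
= 15 × 256 + 10 × 16 + 4 × 1
= 3840 + 160 + 4
= 4004



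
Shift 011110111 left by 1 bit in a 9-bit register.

Original: 011110111 (decimal 247)
Shift left by 1 position
Append 1 zero on the right
Result: 111101110 (decimal 494)
Equivalent: 247 << 1 = 247 × 2^1 = 494



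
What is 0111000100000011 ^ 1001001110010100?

XOR: 1 when bits differ
  0111000100000011
^ 1001001110010100
------------------
  1110001010010111
Decimal: 28931 ^ 37780 = 58007



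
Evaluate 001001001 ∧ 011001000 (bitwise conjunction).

AND: 1 only when both bits are 1
  001001001
& 011001000
-----------
  001001000
Decimal: 73 & 200 = 72



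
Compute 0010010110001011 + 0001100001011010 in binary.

Add column by column from the right: bit + bit + carry-in; write the sum mod 2, carry 1 when the sum is 2 or 3.
carry:  0000000000110100
        0010010110001011
+       0001100001011010
------------------------
       00011110111100101
(the carry out of the leftmost column, 0, becomes the leading bit)
Decimal check:
  0010010110001011 = 8192 + 1024 + 256 + 128 + 8 + 2 + 1 = 9611
  0001100001011010 = 4096 + 2048 + 64 + 16 + 8 + 2 = 6234
  9611 + 6234 = 15845, and 00011110111100101 = 8192 + 4096 + 2048 + 1024 + 256 + 128 + 64 + 32 + 4 + 1 = 15845 ✓



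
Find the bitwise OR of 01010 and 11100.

OR: 1 when either bit is 1
  01010
| 11100
-------
  11110
Decimal: 10 | 28 = 30



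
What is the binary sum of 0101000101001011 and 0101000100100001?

Add column by column from the right: bit + bit + carry-in; write the sum mod 2, carry 1 when the sum is 2 or 3.
carry:  1010001000000110
        0101000101001011
+       0101000100100001
------------------------
       01010001001101100
(the carry out of the leftmost column, 0, becomes the leading bit)
Decimal check:
  0101000101001011 = 16384 + 4096 + 256 + 64 + 8 + 2 + 1 = 20811
  0101000100100001 = 16384 + 4096 + 256 + 32 + 1 = 20769
  20811 + 20769 = 41580, and 01010001001101100 = 32768 + 8192 + 512 + 64 + 32 + 8 + 4 = 41580 ✓



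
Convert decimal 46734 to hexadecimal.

Using repeated division by 16 (digits 10–15 are A–F):
46734 ÷ 16 = 2920 remainder 14 (E)
2920 ÷ 16 = 182 remainder 8
182 ÷ 16 = 11 remainder 6
11 ÷ 16 = 0 remainder 11 (B)
Reading remainders bottom to top: B68E



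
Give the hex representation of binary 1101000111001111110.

Group into 4-bit nibbles from right:
  0110 = 6
  1000 = 8
  1110 = E
  0111 = 7
  1110 = E
Result: 68E7E



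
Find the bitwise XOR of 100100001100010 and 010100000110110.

XOR: 1 when bits differ
  100100001100010
^ 010100000110110
-----------------
  110000001010100
Decimal: 18530 ^ 10294 = 24660



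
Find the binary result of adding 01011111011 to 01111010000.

Add column by column from the right: bit + bit + carry-in; write the sum mod 2, carry 1 when the sum is 2 or 3.
carry:  11111100000
        01011111011
+       01111010000
-------------------
       011011001011
(the carry out of the leftmost column, 0, becomes the leading bit)
Decimal check:
  01011111011 = 512 + 128 + 64 + 32 + 16 + 8 + 2 + 1 = 763
  01111010000 = 512 + 256 + 128 + 64 + 16 = 976
  763 + 976 = 1739, and 011011001011 = 1024 + 512 + 128 + 64 + 8 + 2 + 1 = 1739 ✓



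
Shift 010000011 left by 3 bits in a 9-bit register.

Original: 010000011 (decimal 131)
Shift left by 3 positions
Append 3 zeros on the right and drop the 3 high bits that overflow the 9-bit width
Result: 000011000 (decimal 24)
Equivalent: 131 << 3 = 131 × 2^3 = 1048, truncated to 9 bits = 24



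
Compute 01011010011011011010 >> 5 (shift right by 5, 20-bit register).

Original: 01011010011011011010 (decimal 370394)
Shift right by 5 positions
Drop the 5 low bits; fill with zeros on the left
Result: 00000010110100110110 (decimal 11574)
Equivalent: 370394 >> 5 = 370394 ÷ 2^5 = 11574



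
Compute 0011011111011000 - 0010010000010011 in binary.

Method 1 - Direct subtraction (column by column from the right: bit − bit − borrow-in; if negative, add 2 and borrow 1 from the next column):
borrow: 0000000000001110
        0011011111011000
-       0010010000010011
------------------------
        0001001111000101

Method 2 - Add two's complement:
Two's complement of 0010010000010011: invert → 1101101111101100, add 1 → 1101101111101101
  0011011111011000
+ 1101101111101101
------------------
 10001001111000101  (end carry out of the top bit = 1)
Discarding the end carry: 0001001111000101
Decimal check:
  0011011111011000 = 8192 + 4096 + 1024 + 512 + 256 + 128 + 64 + 16 + 8 = 14296
  0010010000010011 = 8192 + 1024 + 16 + 2 + 1 = 9235
  14296 - 9235 = 5061, and 0001001111000101 = 4096 + 512 + 256 + 128 + 64 + 4 + 1 = 5061 ✓



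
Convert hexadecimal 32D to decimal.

Expand by place value (powers of 16):
Digit values: D = 13
32D = 3 × 16^2 + 2 × 16^1 + 13 × 16^0
= 3 × 256 + 2 × 16 + 13 × 1
= 768 + 32 + 13
= 813



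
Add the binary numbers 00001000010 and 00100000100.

Add column by column from the right: bit + bit + carry-in; write the sum mod 2, carry 1 when the sum is 2 or 3.
carry:  00000000000
        00001000010
+       00100000100
-------------------
       000101000110
(the carry out of the leftmost column, 0, becomes the leading bit)
Decimal check:
  00001000010 = 64 + 2 = 66
  00100000100 = 256 + 4 = 260
  66 + 260 = 326, and 000101000110 = 256 + 64 + 4 + 2 = 326 ✓



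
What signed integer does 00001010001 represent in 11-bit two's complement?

Binary: 00001010001
Sign bit: 0 (non-negative)
Read directly as an unsigned value:
00001010001 = 64 + 16 + 1 = 81
Value: 81



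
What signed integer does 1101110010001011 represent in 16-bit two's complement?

Binary: 1101110010001011
Sign bit: 1 (negative)
Invert: 0010001101110100
Add 1:  0010001101110101
Magnitude: 0010001101110101 = 8192 + 512 + 256 + 64 + 32 + 16 + 4 + 1 = 9077
Value: -9077



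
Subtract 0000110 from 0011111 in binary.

Method 1 - Direct subtraction (column by column from the right: bit − bit − borrow-in; if negative, add 2 and borrow 1 from the next column):
borrow: 0000000
        0011111
-       0000110
---------------
        0011001

Method 2 - Add two's complement:
Two's complement of 0000110: invert → 1111001, add 1 → 1111010
  0011111
+ 1111010
---------
 10011001  (end carry out of the top bit = 1)
Discarding the end carry: 0011001
Decimal check:
  0011111 = 16 + 8 + 4 + 2 + 1 = 31
  0000110 = 4 + 2 = 6
  31 - 6 = 25, and 0011001 = 16 + 8 + 1 = 25 ✓



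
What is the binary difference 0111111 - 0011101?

Method 1 - Direct subtraction (column by column from the right: bit − bit − borrow-in; if negative, add 2 and borrow 1 from the next column):
borrow: 0000000
        0111111
-       0011101
---------------
        0100010

Method 2 - Add two's complement:
Two's complement of 0011101: invert → 1100010, add 1 → 1100011
  0111111
+ 1100011
---------
 10100010  (end carry out of the top bit = 1)
Discarding the end carry: 0100010
Decimal check:
  0111111 = 32 + 16 + 8 + 4 + 2 + 1 = 63
  0011101 = 16 + 8 + 4 + 1 = 29
  63 - 29 = 34, and 0100010 = 32 + 2 = 34 ✓



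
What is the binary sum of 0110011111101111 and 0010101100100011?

Add column by column from the right: bit + bit + carry-in; write the sum mod 2, carry 1 when the sum is 2 or 3.
carry:  1101111111011110
        0110011111101111
+       0010101100100011
------------------------
       01001001100010010
(the carry out of the leftmost column, 0, becomes the leading bit)
Decimal check:
  0110011111101111 = 16384 + 8192 + 1024 + 512 + 256 + 128 + 64 + 32 + 8 + 4 + 2 + 1 = 26607
  0010101100100011 = 8192 + 2048 + 512 + 256 + 32 + 2 + 1 = 11043
  26607 + 11043 = 37650, and 01001001100010010 = 32768 + 4096 + 512 + 256 + 16 + 2 = 37650 ✓



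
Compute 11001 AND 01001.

AND: 1 only when both bits are 1
  11001
& 01001
-------
  01001
Decimal: 25 & 9 = 9



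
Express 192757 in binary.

Using repeated division by 2:
192757 ÷ 2 = 96378 remainder 1
96378 ÷ 2 = 48189 remainder 0
48189 ÷ 2 = 24094 remainder 1
24094 ÷ 2 = 12047 remainder 0
12047 ÷ 2 = 6023 remainder 1
6023 ÷ 2 = 3011 remainder 1
3011 ÷ 2 = 1505 remainder 1
1505 ÷ 2 = 752 remainder 1
752 ÷ 2 = 376 remainder 0
376 ÷ 2 = 188 remainder 0
188 ÷ 2 = 94 remainder 0
94 ÷ 2 = 47 remainder 0
47 ÷ 2 = 23 remainder 1
23 ÷ 2 = 11 remainder 1
11 ÷ 2 = 5 remainder 1
5 ÷ 2 = 2 remainder 1
2 ÷ 2 = 1 remainder 0
1 ÷ 2 = 0 remainder 1
Reading remainders bottom to top: 101111000011110101



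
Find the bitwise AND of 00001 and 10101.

AND: 1 only when both bits are 1
  00001
& 10101
-------
  00001
Decimal: 1 & 21 = 1



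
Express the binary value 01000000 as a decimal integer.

Sum of powers of 2 for each 1-bit:
2^6
= 64
= 64



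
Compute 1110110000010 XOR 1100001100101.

XOR: 1 when bits differ
  1110110000010
^ 1100001100101
---------------
  0010111100111
Decimal: 7554 ^ 6245 = 1511



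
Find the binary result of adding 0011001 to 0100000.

Add column by column from the right: bit + bit + carry-in; write the sum mod 2, carry 1 when the sum is 2 or 3.
carry:  0000000
        0011001
+       0100000
---------------
       00111001
(the carry out of the leftmost column, 0, becomes the leading bit)
Decimal check:
  0011001 = 16 + 8 + 1 = 25
  0100000 = 32
  25 + 32 = 57, and 00111001 = 32 + 16 + 8 + 1 = 57 ✓



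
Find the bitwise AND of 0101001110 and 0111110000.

AND: 1 only when both bits are 1
  0101001110
& 0111110000
------------
  0101000000
Decimal: 334 & 496 = 320



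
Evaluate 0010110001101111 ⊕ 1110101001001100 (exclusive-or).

XOR: 1 when bits differ
  0010110001101111
^ 1110101001001100
------------------
  1100011000100011
Decimal: 11375 ^ 59980 = 50723



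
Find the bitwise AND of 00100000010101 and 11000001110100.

AND: 1 only when both bits are 1
  00100000010101
& 11000001110100
----------------
  00000000010100
Decimal: 2069 & 12404 = 20



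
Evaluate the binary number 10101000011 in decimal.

Sum of powers of 2 for each 1-bit:
2^0 + 2^1 + 2^6 + 2^8 + 2^10
= 1 + 2 + 64 + 256 + 1024
= 1347



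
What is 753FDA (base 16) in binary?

Convert each hex digit to 4 bits:
  7 = 0111
  5 = 0101
  3 = 0011
  F = 1111
  D = 1101
  A = 1010
Concatenate: 011101010011111111011010



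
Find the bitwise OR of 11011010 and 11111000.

OR: 1 when either bit is 1
  11011010
| 11111000
----------
  11111010
Decimal: 218 | 248 = 250



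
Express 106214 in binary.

Using repeated division by 2:
106214 ÷ 2 = 53107 remainder 0
53107 ÷ 2 = 26553 remainder 1
26553 ÷ 2 = 13276 remainder 1
13276 ÷ 2 = 6638 remainder 0
6638 ÷ 2 = 3319 remainder 0
3319 ÷ 2 = 1659 remainder 1
1659 ÷ 2 = 829 remainder 1
829 ÷ 2 = 414 remainder 1
414 ÷ 2 = 207 remainder 0
207 ÷ 2 = 103 remainder 1
103 ÷ 2 = 51 remainder 1
51 ÷ 2 = 25 remainder 1
25 ÷ 2 = 12 remainder 1
12 ÷ 2 = 6 remainder 0
6 ÷ 2 = 3 remainder 0
3 ÷ 2 = 1 remainder 1
1 ÷ 2 = 0 remainder 1
Reading remainders bottom to top: 11001111011100110



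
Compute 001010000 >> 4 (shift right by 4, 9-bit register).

Original: 001010000 (decimal 80)
Shift right by 4 positions
Drop the 4 low bits; fill with zeros on the left
Result: 000000101 (decimal 5)
Equivalent: 80 >> 4 = 80 ÷ 2^4 = 5



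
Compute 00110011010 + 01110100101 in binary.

Add column by column from the right: bit + bit + carry-in; write the sum mod 2, carry 1 when the sum is 2 or 3.
carry:  11100000000
        00110011010
+       01110100101
-------------------
       010100111111
(the carry out of the leftmost column, 0, becomes the leading bit)
Decimal check:
  00110011010 = 256 + 128 + 16 + 8 + 2 = 410
  01110100101 = 512 + 256 + 128 + 32 + 4 + 1 = 933
  410 + 933 = 1343, and 010100111111 = 1024 + 256 + 32 + 16 + 8 + 4 + 2 + 1 = 1343 ✓



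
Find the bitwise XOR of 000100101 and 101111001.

XOR: 1 when bits differ
  000100101
^ 101111001
-----------
  101011100
Decimal: 37 ^ 377 = 348



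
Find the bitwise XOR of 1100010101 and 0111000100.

XOR: 1 when bits differ
  1100010101
^ 0111000100
------------
  1011010001
Decimal: 789 ^ 452 = 721



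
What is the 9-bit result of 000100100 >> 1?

Original: 000100100 (decimal 36)
Shift right by 1 position
Drop the 1 low bit; fill with zero on the left
Result: 000010010 (decimal 18)
Equivalent: 36 >> 1 = 36 ÷ 2^1 = 18



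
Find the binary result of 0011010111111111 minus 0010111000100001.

Method 1 - Direct subtraction (column by column from the right: bit − bit − borrow-in; if negative, add 2 and borrow 1 from the next column):
borrow: 0001110000000000
        0011010111111111
-       0010111000100001
------------------------
        0000011111011110

Method 2 - Add two's complement:
Two's complement of 0010111000100001: invert → 1101000111011110, add 1 → 1101000111011111
  0011010111111111
+ 1101000111011111
------------------
 10000011111011110  (end carry out of the top bit = 1)
Discarding the end carry: 0000011111011110
Decimal check:
  0011010111111111 = 8192 + 4096 + 1024 + 256 + 128 + 64 + 32 + 16 + 8 + 4 + 2 + 1 = 13823
  0010111000100001 = 8192 + 2048 + 1024 + 512 + 32 + 1 = 11809
  13823 - 11809 = 2014, and 0000011111011110 = 1024 + 512 + 256 + 128 + 64 + 16 + 8 + 4 + 2 = 2014 ✓



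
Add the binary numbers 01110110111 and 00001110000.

Add column by column from the right: bit + bit + carry-in; write the sum mod 2, carry 1 when the sum is 2 or 3.
carry:  11111100000
        01110110111
+       00001110000
-------------------
       010000100111
(the carry out of the leftmost column, 0, becomes the leading bit)
Decimal check:
  01110110111 = 512 + 256 + 128 + 32 + 16 + 4 + 2 + 1 = 951
  00001110000 = 64 + 32 + 16 = 112
  951 + 112 = 1063, and 010000100111 = 1024 + 32 + 4 + 2 + 1 = 1063 ✓



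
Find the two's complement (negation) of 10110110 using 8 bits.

Original (sign bit 1, negative): 10110110
Step 1 - Invert all bits: 01001001
Step 2 - Add 1: 01001010
Verification: 10110110 + 01001010 = 100000000; discarding the end carry (carry out of the top bit) leaves the 8-bit value 00000000, as required for x + (-x)



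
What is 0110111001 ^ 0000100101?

XOR: 1 when bits differ
  0110111001
^ 0000100101
------------
  0110011100
Decimal: 441 ^ 37 = 412



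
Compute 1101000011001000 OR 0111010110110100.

OR: 1 when either bit is 1
  1101000011001000
| 0111010110110100
------------------
  1111010111111100
Decimal: 53448 | 30132 = 62972



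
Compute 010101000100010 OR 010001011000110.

OR: 1 when either bit is 1
  010101000100010
| 010001011000110
-----------------
  010101011100110
Decimal: 10786 | 8902 = 10982



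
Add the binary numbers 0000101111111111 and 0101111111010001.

Add column by column from the right: bit + bit + carry-in; write the sum mod 2, carry 1 when the sum is 2 or 3.
carry:  0011111111111110
        0000101111111111
+       0101111111010001
------------------------
       00110101111010000
(the carry out of the leftmost column, 0, becomes the leading bit)
Decimal check:
  0000101111111111 = 2048 + 512 + 256 + 128 + 64 + 32 + 16 + 8 + 4 + 2 + 1 = 3071
  0101111111010001 = 16384 + 4096 + 2048 + 1024 + 512 + 256 + 128 + 64 + 16 + 1 = 24529
  3071 + 24529 = 27600, and 00110101111010000 = 16384 + 8192 + 2048 + 512 + 256 + 128 + 64 + 16 = 27600 ✓



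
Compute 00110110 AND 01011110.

AND: 1 only when both bits are 1
  00110110
& 01011110
----------
  00010110
Decimal: 54 & 94 = 22



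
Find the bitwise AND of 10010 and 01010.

AND: 1 only when both bits are 1
  10010
& 01010
-------
  00010
Decimal: 18 & 10 = 2



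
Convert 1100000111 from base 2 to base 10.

Sum of powers of 2 for each 1-bit:
2^0 + 2^1 + 2^2 + 2^8 + 2^9
= 1 + 2 + 4 + 256 + 512
= 775



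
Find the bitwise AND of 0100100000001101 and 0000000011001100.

AND: 1 only when both bits are 1
  0100100000001101
& 0000000011001100
------------------
  0000000000001100
Decimal: 18445 & 204 = 12



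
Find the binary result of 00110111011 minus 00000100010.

Method 1 - Direct subtraction (column by column from the right: bit − bit − borrow-in; if negative, add 2 and borrow 1 from the next column):
borrow: 00000000000
        00110111011
-       00000100010
-------------------
        00110011001

Method 2 - Add two's complement:
Two's complement of 00000100010: invert → 11111011101, add 1 → 11111011110
  00110111011
+ 11111011110
-------------
 100110011001  (end carry out of the top bit = 1)
Discarding the end carry: 00110011001
Decimal check:
  00110111011 = 256 + 128 + 32 + 16 + 8 + 2 + 1 = 443
  00000100010 = 32 + 2 = 34
  443 - 34 = 409, and 00110011001 = 256 + 128 + 16 + 8 + 1 = 409 ✓



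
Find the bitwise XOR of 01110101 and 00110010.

XOR: 1 when bits differ
  01110101
^ 00110010
----------
  01000111
Decimal: 117 ^ 50 = 71



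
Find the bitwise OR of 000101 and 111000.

OR: 1 when either bit is 1
  000101
| 111000
--------
  111101
Decimal: 5 | 56 = 61



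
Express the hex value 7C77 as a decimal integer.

Expand by place value (powers of 16):
Digit values: C = 12
7C77 = 7 × 16^3 + 12 × 16^2 + 7 × 16^1 + 7 × 16^0
= 7 × 4096 + 12 × 256 + 7 × 16 + 7 × 1
= 28672 + 3072 + 112 + 7
= 31863



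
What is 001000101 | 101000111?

OR: 1 when either bit is 1
  001000101
| 101000111
-----------
  101000111
Decimal: 69 | 327 = 327



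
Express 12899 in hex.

Using repeated division by 16 (digits 10–15 are A–F):
12899 ÷ 16 = 806 remainder 3
806 ÷ 16 = 50 remainder 6
50 ÷ 16 = 3 remainder 2
3 ÷ 16 = 0 remainder 3
Reading remainders bottom to top: 3263



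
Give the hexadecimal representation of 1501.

Using repeated division by 16 (digits 10–15 are A–F):
1501 ÷ 16 = 93 remainder 13 (D)
93 ÷ 16 = 5 remainder 13 (D)
5 ÷ 16 = 0 remainder 5
Reading remainders bottom to top: 5DD



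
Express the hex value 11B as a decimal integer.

Expand by place value (powers of 16):
Digit values: B = 11
11B = 1 × 16^2 + 1 × 16^1 + 11 × 16^0
= 1 × 256 + 1 × 16 + 11 × 1
= 256 + 16 + 11
= 283



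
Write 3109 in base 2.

Using repeated division by 2:
3109 ÷ 2 = 1554 remainder 1
1554 ÷ 2 = 777 remainder 0
777 ÷ 2 = 388 remainder 1
388 ÷ 2 = 194 remainder 0
194 ÷ 2 = 97 remainder 0
97 ÷ 2 = 48 remainder 1
48 ÷ 2 = 24 remainder 0
24 ÷ 2 = 12 remainder 0
12 ÷ 2 = 6 remainder 0
6 ÷ 2 = 3 remainder 0
3 ÷ 2 = 1 remainder 1
1 ÷ 2 = 0 remainder 1
Reading remainders bottom to top: 110000100101



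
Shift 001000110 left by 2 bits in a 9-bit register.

Original: 001000110 (decimal 70)
Shift left by 2 positions
Append 2 zeros on the right
Result: 100011000 (decimal 280)
Equivalent: 70 << 2 = 70 × 2^2 = 280



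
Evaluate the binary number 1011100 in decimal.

Sum of powers of 2 for each 1-bit:
2^2 + 2^3 + 2^4 + 2^6
= 4 + 8 + 16 + 64
= 92



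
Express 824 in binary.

Using repeated division by 2:
824 ÷ 2 = 412 remainder 0
412 ÷ 2 = 206 remainder 0
206 ÷ 2 = 103 remainder 0
103 ÷ 2 = 51 remainder 1
51 ÷ 2 = 25 remainder 1
25 ÷ 2 = 12 remainder 1
12 ÷ 2 = 6 remainder 0
6 ÷ 2 = 3 remainder 0
3 ÷ 2 = 1 remainder 1
1 ÷ 2 = 0 remainder 1
Reading remainders bottom to top: 1100111000



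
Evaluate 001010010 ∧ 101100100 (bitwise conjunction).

AND: 1 only when both bits are 1
  001010010
& 101100100
-----------
  001000000
Decimal: 82 & 356 = 64



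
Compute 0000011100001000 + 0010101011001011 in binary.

Add column by column from the right: bit + bit + carry-in; write the sum mod 2, carry 1 when the sum is 2 or 3.
carry:  0001110000010000
        0000011100001000
+       0010101011001011
------------------------
       00011000111010011
(the carry out of the leftmost column, 0, becomes the leading bit)
Decimal check:
  0000011100001000 = 1024 + 512 + 256 + 8 = 1800
  0010101011001011 = 8192 + 2048 + 512 + 128 + 64 + 8 + 2 + 1 = 10955
  1800 + 10955 = 12755, and 00011000111010011 = 8192 + 4096 + 256 + 128 + 64 + 16 + 2 + 1 = 12755 ✓



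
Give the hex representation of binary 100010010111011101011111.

Group into 4-bit nibbles from right:
  1000 = 8
  1001 = 9
  0111 = 7
  0111 = 7
  0101 = 5
  1111 = F
Result: 89775F



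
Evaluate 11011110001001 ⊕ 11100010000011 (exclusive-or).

XOR: 1 when bits differ
  11011110001001
^ 11100010000011
----------------
  00111100001010
Decimal: 14217 ^ 14467 = 3850



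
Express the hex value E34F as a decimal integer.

Expand by place value (powers of 16):
Digit values: E = 14, F = 15
E34F = 14 × 16^3 + 3 × 16^2 + 4 × 16^1 + 15 × 16^0
= 14 × 4096 + 3 × 256 + 4 × 16 + 15 × 1
= 57344 + 768 + 64 + 15
= 58191



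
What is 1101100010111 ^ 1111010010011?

XOR: 1 when bits differ
  1101100010111
^ 1111010010011
---------------
  0010110000100
Decimal: 6935 ^ 7827 = 1412



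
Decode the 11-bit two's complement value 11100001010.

Binary: 11100001010
Sign bit: 1 (negative)
Invert: 00011110101
Add 1:  00011110110
Magnitude: 00011110110 = 128 + 64 + 32 + 16 + 4 + 2 = 246
Value: -246



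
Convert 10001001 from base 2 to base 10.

Sum of powers of 2 for each 1-bit:
2^0 + 2^3 + 2^7
= 1 + 8 + 128
= 137



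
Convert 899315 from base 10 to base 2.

Using repeated division by 2:
899315 ÷ 2 = 449657 remainder 1
449657 ÷ 2 = 224828 remainder 1
224828 ÷ 2 = 112414 remainder 0
112414 ÷ 2 = 56207 remainder 0
56207 ÷ 2 = 28103 remainder 1
28103 ÷ 2 = 14051 remainder 1
14051 ÷ 2 = 7025 remainder 1
7025 ÷ 2 = 3512 remainder 1
3512 ÷ 2 = 1756 remainder 0
1756 ÷ 2 = 878 remainder 0
878 ÷ 2 = 439 remainder 0
439 ÷ 2 = 219 remainder 1
219 ÷ 2 = 109 remainder 1
109 ÷ 2 = 54 remainder 1
54 ÷ 2 = 27 remainder 0
27 ÷ 2 = 13 remainder 1
13 ÷ 2 = 6 remainder 1
6 ÷ 2 = 3 remainder 0
3 ÷ 2 = 1 remainder 1
1 ÷ 2 = 0 remainder 1
Reading remainders bottom to top: 11011011100011110011



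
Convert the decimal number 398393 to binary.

Using repeated division by 2:
398393 ÷ 2 = 199196 remainder 1
199196 ÷ 2 = 99598 remainder 0
99598 ÷ 2 = 49799 remainder 0
49799 ÷ 2 = 24899 remainder 1
24899 ÷ 2 = 12449 remainder 1
12449 ÷ 2 = 6224 remainder 1
6224 ÷ 2 = 3112 remainder 0
3112 ÷ 2 = 1556 remainder 0
1556 ÷ 2 = 778 remainder 0
778 ÷ 2 = 389 remainder 0
389 ÷ 2 = 194 remainder 1
194 ÷ 2 = 97 remainder 0
97 ÷ 2 = 48 remainder 1
48 ÷ 2 = 24 remainder 0
24 ÷ 2 = 12 remainder 0
12 ÷ 2 = 6 remainder 0
6 ÷ 2 = 3 remainder 0
3 ÷ 2 = 1 remainder 1
1 ÷ 2 = 0 remainder 1
Reading remainders bottom to top: 1100001010000111001



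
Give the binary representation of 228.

Using repeated division by 2:
228 ÷ 2 = 114 remainder 0
114 ÷ 2 = 57 remainder 0
57 ÷ 2 = 28 remainder 1
28 ÷ 2 = 14 remainder 0
14 ÷ 2 = 7 remainder 0
7 ÷ 2 = 3 remainder 1
3 ÷ 2 = 1 remainder 1
1 ÷ 2 = 0 remainder 1
Reading remainders bottom to top: 11100100



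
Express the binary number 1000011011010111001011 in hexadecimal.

Group into 4-bit nibbles from right:
  0010 = 2
  0001 = 1
  1011 = B
  0101 = 5
  1100 = C
  1011 = B
Result: 21B5CB



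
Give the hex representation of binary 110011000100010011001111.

Group into 4-bit nibbles from right:
  1100 = C
  1100 = C
  0100 = 4
  0100 = 4
  1100 = C
  1111 = F
Result: CC44CF



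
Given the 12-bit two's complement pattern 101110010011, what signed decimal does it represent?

Binary: 101110010011
Sign bit: 1 (negative)
Invert: 010001101100
Add 1:  010001101101
Magnitude: 010001101101 = 1024 + 64 + 32 + 8 + 4 + 1 = 1133
Value: -1133



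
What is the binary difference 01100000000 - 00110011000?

Method 1 - Direct subtraction (column by column from the right: bit − bit − borrow-in; if negative, add 2 and borrow 1 from the next column):
borrow: 01111110000
        01100000000
-       00110011000
-------------------
        00101101000

Method 2 - Add two's complement:
Two's complement of 00110011000: invert → 11001100111, add 1 → 11001101000
  01100000000
+ 11001101000
-------------
 100101101000  (end carry out of the top bit = 1)
Discarding the end carry: 00101101000
Decimal check:
  01100000000 = 512 + 256 = 768
  00110011000 = 256 + 128 + 16 + 8 = 408
  768 - 408 = 360, and 00101101000 = 256 + 64 + 32 + 8 = 360 ✓



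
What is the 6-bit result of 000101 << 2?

Original: 000101 (decimal 5)
Shift left by 2 positions
Append 2 zeros on the right
Result: 010100 (decimal 20)
Equivalent: 5 << 2 = 5 × 2^2 = 20



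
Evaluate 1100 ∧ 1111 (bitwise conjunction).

AND: 1 only when both bits are 1
  1100
& 1111
------
  1100
Decimal: 12 & 15 = 12



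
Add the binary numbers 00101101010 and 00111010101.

Add column by column from the right: bit + bit + carry-in; write the sum mod 2, carry 1 when the sum is 2 or 3.
carry:  01110000000
        00101101010
+       00111010101
-------------------
       001100111111
(the carry out of the leftmost column, 0, becomes the leading bit)
Decimal check:
  00101101010 = 256 + 64 + 32 + 8 + 2 = 362
  00111010101 = 256 + 128 + 64 + 16 + 4 + 1 = 469
  362 + 469 = 831, and 001100111111 = 512 + 256 + 32 + 16 + 8 + 4 + 2 + 1 = 831 ✓



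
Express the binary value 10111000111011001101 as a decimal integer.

Sum of powers of 2 for each 1-bit:
2^0 + 2^2 + 2^3 + 2^6 + 2^7 + 2^9 + 2^10 + 2^11 + 2^15 + 2^16 + 2^17 + 2^19
= 1 + 4 + 8 + 64 + 128 + 512 + 1024 + 2048 + 32768 + 65536 + 131072 + 524288
= 757453



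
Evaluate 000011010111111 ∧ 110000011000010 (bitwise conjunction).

AND: 1 only when both bits are 1
  000011010111111
& 110000011000010
-----------------
  000000010000010
Decimal: 1727 & 24770 = 130



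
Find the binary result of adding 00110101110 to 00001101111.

Add column by column from the right: bit + bit + carry-in; write the sum mod 2, carry 1 when the sum is 2 or 3.
carry:  01111011100
        00110101110
+       00001101111
-------------------
       001000011101
(the carry out of the leftmost column, 0, becomes the leading bit)
Decimal check:
  00110101110 = 256 + 128 + 32 + 8 + 4 + 2 = 430
  00001101111 = 64 + 32 + 8 + 4 + 2 + 1 = 111
  430 + 111 = 541, and 001000011101 = 512 + 16 + 8 + 4 + 1 = 541 ✓



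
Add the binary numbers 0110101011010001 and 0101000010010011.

Add column by column from the right: bit + bit + carry-in; write the sum mod 2, carry 1 when the sum is 2 or 3.
carry:  1000000100100110
        0110101011010001
+       0101000010010011
------------------------
       01011101101100100
(the carry out of the leftmost column, 0, becomes the leading bit)
Decimal check:
  0110101011010001 = 16384 + 8192 + 2048 + 512 + 128 + 64 + 16 + 1 = 27345
  0101000010010011 = 16384 + 4096 + 128 + 16 + 2 + 1 = 20627
  27345 + 20627 = 47972, and 01011101101100100 = 32768 + 8192 + 4096 + 2048 + 512 + 256 + 64 + 32 + 4 = 47972 ✓



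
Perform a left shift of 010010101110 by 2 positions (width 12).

Original: 010010101110 (decimal 1198)
Shift left by 2 positions
Append 2 zeros on the right and drop the 2 high bits that overflow the 12-bit width
Result: 001010111000 (decimal 696)
Equivalent: 1198 << 2 = 1198 × 2^2 = 4792, truncated to 12 bits = 696



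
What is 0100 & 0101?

AND: 1 only when both bits are 1
  0100
& 0101
------
  0100
Decimal: 4 & 5 = 4



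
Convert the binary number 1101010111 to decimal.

Sum of powers of 2 for each 1-bit:
2^0 + 2^1 + 2^2 + 2^4 + 2^6 + 2^8 + 2^9
= 1 + 2 + 4 + 16 + 64 + 256 + 512
= 855



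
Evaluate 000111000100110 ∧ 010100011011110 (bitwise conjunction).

AND: 1 only when both bits are 1
  000111000100110
& 010100011011110
-----------------
  000100000000110
Decimal: 3622 & 10462 = 2054



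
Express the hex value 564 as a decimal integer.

Expand by place value (powers of 16):
564 = 5 × 16^2 + 6 × 16^1 + 4 × 16^0
= 5 × 256 + 6 × 16 + 4 × 1
= 1280 + 96 + 4
= 1380



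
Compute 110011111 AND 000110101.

AND: 1 only when both bits are 1
  110011111
& 000110101
-----------
  000010101
Decimal: 415 & 53 = 21

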